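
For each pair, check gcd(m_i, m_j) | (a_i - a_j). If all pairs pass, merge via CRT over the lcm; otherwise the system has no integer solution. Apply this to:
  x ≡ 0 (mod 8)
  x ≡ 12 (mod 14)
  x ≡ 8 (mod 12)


Moduli 8, 14, 12 are not pairwise coprime, so CRT works modulo lcm(m_i) when all pairwise compatibility conditions hold.
Pairwise compatibility: gcd(m_i, m_j) must divide a_i - a_j for every pair.
Merge one congruence at a time:
  Start: x ≡ 0 (mod 8).
  Combine with x ≡ 12 (mod 14): gcd(8, 14) = 2; 12 - 0 = 12, which IS divisible by 2, so compatible.
    Write x = 0 + 8·t and substitute into x ≡ 12 (mod 14): 8·t ≡ 12 − 0 = 12 (mod 14).
    Divide the congruence (and modulus) by g = 2: 4·t ≡ 6 (mod 7).
    The inverse of 4 mod 7 is 2 (since 4·2 = 8 = 1·7 + 1), so t ≡ 2·6 = 12 ≡ 5 (mod 7).
    Then x = 0 + 8·5 = 40, valid modulo lcm(8, 14) = 56: x ≡ 40 (mod 56).
  Combine with x ≡ 8 (mod 12): gcd(56, 12) = 4; 8 - 40 = -32, which IS divisible by 4, so compatible.
    Write x = 40 + 56·t and substitute into x ≡ 8 (mod 12): 56·t ≡ 8 − 40 = -32 (mod 12).
    Divide the congruence (and modulus) by g = 4: 14·t ≡ -8 (mod 3).
    Reduce coefficients mod 3: 2·t ≡ 1 (mod 3).
    The inverse of 2 mod 3 is 2 (since 2·2 = 4 = 1·3 + 1), so t ≡ 2·1 = 2 ≡ 2 (mod 3).
    Then x = 40 + 56·2 = 152, valid modulo lcm(56, 12) = 168: x ≡ 152 (mod 168).
Verify: 152 mod 8 = 0, 152 mod 14 = 12, 152 mod 12 = 8.

x ≡ 152 (mod 168).


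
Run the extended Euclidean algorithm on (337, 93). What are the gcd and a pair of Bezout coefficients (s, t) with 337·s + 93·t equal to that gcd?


Euclidean algorithm on (337, 93) — divide until remainder is 0:
  337 = 3 · 93 + 58
  93 = 1 · 58 + 35
  58 = 1 · 35 + 23
  35 = 1 · 23 + 12
  23 = 1 · 12 + 11
  12 = 1 · 11 + 1
  11 = 11 · 1 + 0
gcd(337, 93) = 1.
Track Bezout coefficients alongside the remainders: start with r₀ = 337 = a·1 + b·0 (s = 1, t = 0) and r₁ = 93 = a·0 + b·1 (s = 0, t = 1); each new remainder r_{k+1} = r_{k-1} − q_k·r_k inherits s_{k+1} = s_{k-1} − q_k·s_k, t_{k+1} = t_{k-1} − q_k·t_k, so r_k = a·s_k + b·t_k at every step:
  q = 3: r = 58, s = 1 − 3·0 = 1, t = 0 − 3·1 = -3  (check: 337·1 + 93·(-3) = 58)
  q = 1: r = 35, s = 0 − 1·1 = -1, t = 1 − 1·(-3) = 4  (check: 337·(-1) + 93·4 = 35)
  q = 1: r = 23, s = 1 − 1·(-1) = 2, t = -3 − 1·4 = -7  (check: 337·2 + 93·(-7) = 23)
  q = 1: r = 12, s = -1 − 1·2 = -3, t = 4 − 1·(-7) = 11  (check: 337·(-3) + 93·11 = 12)
  q = 1: r = 11, s = 2 − 1·(-3) = 5, t = -7 − 1·11 = -18  (check: 337·5 + 93·(-18) = 11)
  q = 1: r = 1, s = -3 − 1·5 = -8, t = 11 − 1·(-18) = 29  (check: 337·(-8) + 93·29 = 1)
The row with r = 1 (the gcd) gives the Bezout coefficients s = -8, t = 29.
Result: 337 · (-8) + 93 · (29) = 1.

gcd(337, 93) = 1; s = -8, t = 29 (check: 337·(-8) + 93·29 = 1).


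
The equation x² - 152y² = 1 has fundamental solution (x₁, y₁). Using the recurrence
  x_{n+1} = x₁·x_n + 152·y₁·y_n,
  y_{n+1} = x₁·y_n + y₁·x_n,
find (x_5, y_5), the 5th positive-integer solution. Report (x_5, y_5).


Step 1: Find the fundamental solution (x₁, y₁) of x² - 152y² = 1.
  Expand √152 as a continued fraction. a₀ = ⌊√152⌋ = 12; iterate m_{k+1} = d_k·a_k − m_k, d_{k+1} = (152 − m_{k+1}²)/d_k, a_{k+1} = ⌊(a₀ + m_{k+1})/d_{k+1}⌋ (starting m₀ = 0, d₀ = 1), with convergents p_k = a_k·p_{k-1} + p_{k-2}, q_k = a_k·q_{k-1} + q_{k-2} (p₋₁ = 1, q₋₁ = 0):
  k = 0: a₀ = 12; p₀/q₀ = 12/1; p₀² − 152·q₀² = 144 − 152 = -8.
  k = 1: m = 12, d = 8, a = ⌊(12 + 12)/8⌋ = 3; p/q = (3·12 + 1)/(3·1 + 0) = 37/3; p² − 152·q² = 1369 − 1368 = 1.
  The first convergent with p² − 152·q² = 1 gives the fundamental solution (x₁, y₁) = (37, 3).
Step 2: Apply the recurrence (x_{n+1}, y_{n+1}) = (x₁x_n + 152y₁y_n, x₁y_n + y₁x_n) repeatedly.
  From (x_1, y_1) = (37, 3): x_2 = 37·37 + 152·3·3 = 2737; y_2 = 37·3 + 3·37 = 222.
  From (x_2, y_2) = (2737, 222): x_3 = 37·2737 + 152·3·222 = 202501; y_3 = 37·222 + 3·2737 = 16425.
  From (x_3, y_3) = (202501, 16425): x_4 = 37·202501 + 152·3·16425 = 14982337; y_4 = 37·16425 + 3·202501 = 1215228.
  From (x_4, y_4) = (14982337, 1215228): x_5 = 37·14982337 + 152·3·1215228 = 1108490437; y_5 = 37·1215228 + 3·14982337 = 89910447.
Step 3: Verify x_5² - 152·y_5² = 1228751048920450969 - 1228751048920450968 = 1 (should be 1). ✓

(x_1, y_1) = (37, 3); (x_5, y_5) = (1108490437, 89910447).


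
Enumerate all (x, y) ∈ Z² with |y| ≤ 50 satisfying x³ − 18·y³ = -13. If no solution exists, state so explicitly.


The equation is x³ - 18y³ = -13. For fixed y, x³ = 18·y³ − 13, so a solution requires the RHS to be a perfect cube.
Strategy: iterate y from -50 to 50, compute RHS = 18·y³ − 13, and check whether it is a (positive or negative) perfect cube.
Check small values of y:
  y = 0: RHS = -13 is not a perfect cube.
  y = 1: RHS = 5 is not a perfect cube.
  y = -1: RHS = -31 is not a perfect cube.
  y = 2: RHS = 131 is not a perfect cube.
  y = -2: RHS = -157 is not a perfect cube.
  y = 3: RHS = 473 is not a perfect cube.
  y = -3: RHS = -499 is not a perfect cube.
Continuing the search up to |y| = 50 finds no solutions either.
No (x, y) in the scanned range satisfies the equation.

No integer solutions with |y| ≤ 50.


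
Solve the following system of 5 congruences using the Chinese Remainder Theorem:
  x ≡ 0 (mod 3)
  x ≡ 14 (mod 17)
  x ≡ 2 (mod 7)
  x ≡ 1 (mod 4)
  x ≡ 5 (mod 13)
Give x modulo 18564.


Product of moduli M = 3 · 17 · 7 · 4 · 13 = 18564.
Merge one congruence at a time:
  Start: x ≡ 0 (mod 3).
  Combine with x ≡ 14 (mod 17); new modulus lcm = 51.
    Write x = 0 + 3·t and substitute into x ≡ 14 (mod 17): 3·t ≡ 14 − 0 = 14 (mod 17).
    The inverse of 3 mod 17 is 6 (since 3·6 = 18 = 1·17 + 1), so t ≡ 6·14 = 84 ≡ 16 (mod 17).
    Then x = 0 + 3·16 = 48, valid modulo lcm(3, 17) = 51: x ≡ 48 (mod 51).
  Combine with x ≡ 2 (mod 7); new modulus lcm = 357.
    Write x = 48 + 51·t and substitute into x ≡ 2 (mod 7): 51·t ≡ 2 − 48 = -46 (mod 7).
    Reduce coefficients mod 7: 2·t ≡ 3 (mod 7).
    The inverse of 2 mod 7 is 4 (since 2·4 = 8 = 1·7 + 1), so t ≡ 4·3 = 12 ≡ 5 (mod 7).
    Then x = 48 + 51·5 = 303, valid modulo lcm(51, 7) = 357: x ≡ 303 (mod 357).
  Combine with x ≡ 1 (mod 4); new modulus lcm = 1428.
    Write x = 303 + 357·t and substitute into x ≡ 1 (mod 4): 357·t ≡ 1 − 303 = -302 (mod 4).
    Reduce coefficients mod 4: 1·t ≡ 2 (mod 4).
    So t ≡ 2 (mod 4).
    Then x = 303 + 357·2 = 1017, valid modulo lcm(357, 4) = 1428: x ≡ 1017 (mod 1428).
  Combine with x ≡ 5 (mod 13); new modulus lcm = 18564.
    Write x = 1017 + 1428·t and substitute into x ≡ 5 (mod 13): 1428·t ≡ 5 − 1017 = -1012 (mod 13).
    Reduce coefficients mod 13: 11·t ≡ 2 (mod 13).
    The inverse of 11 mod 13 is 6 (since 11·6 = 66 = 5·13 + 1), so t ≡ 6·2 = 12 ≡ 12 (mod 13).
    Then x = 1017 + 1428·12 = 18153, valid modulo lcm(1428, 13) = 18564: x ≡ 18153 (mod 18564).
Verify against each original: 18153 mod 3 = 0, 18153 mod 17 = 14, 18153 mod 7 = 2, 18153 mod 4 = 1, 18153 mod 13 = 5.

x ≡ 18153 (mod 18564).


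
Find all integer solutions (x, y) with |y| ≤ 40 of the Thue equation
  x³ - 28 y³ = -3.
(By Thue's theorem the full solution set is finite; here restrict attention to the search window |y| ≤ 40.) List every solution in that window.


The equation is x³ - 28y³ = -3. For fixed y, x³ = 28·y³ − 3, so a solution requires the RHS to be a perfect cube.
Strategy: iterate y from -40 to 40, compute RHS = 28·y³ − 3, and check whether it is a (positive or negative) perfect cube.
Check small values of y:
  y = 0: RHS = -3 is not a perfect cube.
  y = 1: RHS = 25 is not a perfect cube.
  y = -1: RHS = -31 is not a perfect cube.
  y = 2: RHS = 221 is not a perfect cube.
  y = -2: RHS = -227 is not a perfect cube.
  y = 3: RHS = 753 is not a perfect cube.
  y = -3: RHS = -759 is not a perfect cube.
Continuing the search up to |y| = 40 finds no solutions either.
No (x, y) in the scanned range satisfies the equation.

No integer solutions with |y| ≤ 40.


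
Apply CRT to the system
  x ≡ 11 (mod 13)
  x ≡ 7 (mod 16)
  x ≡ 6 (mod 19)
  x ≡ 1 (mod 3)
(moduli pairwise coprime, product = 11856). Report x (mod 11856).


Product of moduli M = 13 · 16 · 19 · 3 = 11856.
Merge one congruence at a time:
  Start: x ≡ 11 (mod 13).
  Combine with x ≡ 7 (mod 16); new modulus lcm = 208.
    Write x = 11 + 13·t and substitute into x ≡ 7 (mod 16): 13·t ≡ 7 − 11 = -4 (mod 16).
    Reduce coefficients mod 16: 13·t ≡ 12 (mod 16).
    The inverse of 13 mod 16 is 5 (since 13·5 = 65 = 4·16 + 1), so t ≡ 5·12 = 60 ≡ 12 (mod 16).
    Then x = 11 + 13·12 = 167, valid modulo lcm(13, 16) = 208: x ≡ 167 (mod 208).
  Combine with x ≡ 6 (mod 19); new modulus lcm = 3952.
    Write x = 167 + 208·t and substitute into x ≡ 6 (mod 19): 208·t ≡ 6 − 167 = -161 (mod 19).
    Reduce coefficients mod 19: 18·t ≡ 10 (mod 19).
    The inverse of 18 mod 19 is 18 (since 18·18 = 324 = 17·19 + 1), so t ≡ 18·10 = 180 ≡ 9 (mod 19).
    Then x = 167 + 208·9 = 2039, valid modulo lcm(208, 19) = 3952: x ≡ 2039 (mod 3952).
  Combine with x ≡ 1 (mod 3); new modulus lcm = 11856.
    Write x = 2039 + 3952·t and substitute into x ≡ 1 (mod 3): 3952·t ≡ 1 − 2039 = -2038 (mod 3).
    Reduce coefficients mod 3: 1·t ≡ 2 (mod 3).
    So t ≡ 2 (mod 3).
    Then x = 2039 + 3952·2 = 9943, valid modulo lcm(3952, 3) = 11856: x ≡ 9943 (mod 11856).
Verify against each original: 9943 mod 13 = 11, 9943 mod 16 = 7, 9943 mod 19 = 6, 9943 mod 3 = 1.

x ≡ 9943 (mod 11856).


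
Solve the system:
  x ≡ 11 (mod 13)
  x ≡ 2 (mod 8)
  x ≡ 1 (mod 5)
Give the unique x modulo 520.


Moduli 13, 8, 5 are pairwise coprime; by CRT there is a unique solution modulo M = 13 · 8 · 5 = 520.
Solve pairwise, accumulating the modulus:
  Start with x ≡ 11 (mod 13).
  Combine with x ≡ 2 (mod 8): since gcd(13, 8) = 1, we get a unique residue mod 104.
    Write x = 11 + 13·t and substitute into x ≡ 2 (mod 8): 13·t ≡ 2 − 11 = -9 (mod 8).
    Reduce coefficients mod 8: 5·t ≡ 7 (mod 8).
    The inverse of 5 mod 8 is 5 (since 5·5 = 25 = 3·8 + 1), so t ≡ 5·7 = 35 ≡ 3 (mod 8).
    Then x = 11 + 13·3 = 50, valid modulo lcm(13, 8) = 104: x ≡ 50 (mod 104).
  Combine with x ≡ 1 (mod 5): since gcd(104, 5) = 1, we get a unique residue mod 520.
    Write x = 50 + 104·t and substitute into x ≡ 1 (mod 5): 104·t ≡ 1 − 50 = -49 (mod 5).
    Reduce coefficients mod 5: 4·t ≡ 1 (mod 5).
    The inverse of 4 mod 5 is 4 (since 4·4 = 16 = 3·5 + 1), so t ≡ 4·1 = 4 ≡ 4 (mod 5).
    Then x = 50 + 104·4 = 466, valid modulo lcm(104, 5) = 520: x ≡ 466 (mod 520).
Verify: 466 mod 13 = 11 ✓, 466 mod 8 = 2 ✓, 466 mod 5 = 1 ✓.

x ≡ 466 (mod 520).


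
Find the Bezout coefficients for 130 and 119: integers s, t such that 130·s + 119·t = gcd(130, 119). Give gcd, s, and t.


Euclidean algorithm on (130, 119) — divide until remainder is 0:
  130 = 1 · 119 + 11
  119 = 10 · 11 + 9
  11 = 1 · 9 + 2
  9 = 4 · 2 + 1
  2 = 2 · 1 + 0
gcd(130, 119) = 1.
Track Bezout coefficients alongside the remainders: start with r₀ = 130 = a·1 + b·0 (s = 1, t = 0) and r₁ = 119 = a·0 + b·1 (s = 0, t = 1); each new remainder r_{k+1} = r_{k-1} − q_k·r_k inherits s_{k+1} = s_{k-1} − q_k·s_k, t_{k+1} = t_{k-1} − q_k·t_k, so r_k = a·s_k + b·t_k at every step:
  q = 1: r = 11, s = 1 − 1·0 = 1, t = 0 − 1·1 = -1  (check: 130·1 + 119·(-1) = 11)
  q = 10: r = 9, s = 0 − 10·1 = -10, t = 1 − 10·(-1) = 11  (check: 130·(-10) + 119·11 = 9)
  q = 1: r = 2, s = 1 − 1·(-10) = 11, t = -1 − 1·11 = -12  (check: 130·11 + 119·(-12) = 2)
  q = 4: r = 1, s = -10 − 4·11 = -54, t = 11 − 4·(-12) = 59  (check: 130·(-54) + 119·59 = 1)
The row with r = 1 (the gcd) gives the Bezout coefficients s = -54, t = 59.
Result: 130 · (-54) + 119 · (59) = 1.

gcd(130, 119) = 1; s = -54, t = 59 (check: 130·(-54) + 119·59 = 1).


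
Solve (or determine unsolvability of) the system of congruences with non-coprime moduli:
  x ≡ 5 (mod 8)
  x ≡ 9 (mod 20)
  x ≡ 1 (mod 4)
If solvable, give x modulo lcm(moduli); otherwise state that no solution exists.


Moduli 8, 20, 4 are not pairwise coprime, so CRT works modulo lcm(m_i) when all pairwise compatibility conditions hold.
Pairwise compatibility: gcd(m_i, m_j) must divide a_i - a_j for every pair.
Merge one congruence at a time:
  Start: x ≡ 5 (mod 8).
  Combine with x ≡ 9 (mod 20): gcd(8, 20) = 4; 9 - 5 = 4, which IS divisible by 4, so compatible.
    Write x = 5 + 8·t and substitute into x ≡ 9 (mod 20): 8·t ≡ 9 − 5 = 4 (mod 20).
    Divide the congruence (and modulus) by g = 4: 2·t ≡ 1 (mod 5).
    The inverse of 2 mod 5 is 3 (since 2·3 = 6 = 1·5 + 1), so t ≡ 3·1 = 3 ≡ 3 (mod 5).
    Then x = 5 + 8·3 = 29, valid modulo lcm(8, 20) = 40: x ≡ 29 (mod 40).
  Combine with x ≡ 1 (mod 4): gcd(40, 4) = 4; 1 - 29 = -28, which IS divisible by 4, so compatible.
    Write x = 29 + 40·t and substitute into x ≡ 1 (mod 4): 40·t ≡ 1 − 29 = -28 (mod 4).
    Divide the congruence (and modulus) by g = 4: 10·t ≡ -7 (mod 1).
    Modulo 1 every t works; take t = 0.
    Then x = 29 + 40·0 = 29, valid modulo lcm(40, 4) = 40: x ≡ 29 (mod 40).
Verify: 29 mod 8 = 5, 29 mod 20 = 9, 29 mod 4 = 1.

x ≡ 29 (mod 40).


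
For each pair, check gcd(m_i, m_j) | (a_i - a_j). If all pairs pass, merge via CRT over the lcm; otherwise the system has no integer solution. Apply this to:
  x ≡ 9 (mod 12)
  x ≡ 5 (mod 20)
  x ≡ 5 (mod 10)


Moduli 12, 20, 10 are not pairwise coprime, so CRT works modulo lcm(m_i) when all pairwise compatibility conditions hold.
Pairwise compatibility: gcd(m_i, m_j) must divide a_i - a_j for every pair.
Merge one congruence at a time:
  Start: x ≡ 9 (mod 12).
  Combine with x ≡ 5 (mod 20): gcd(12, 20) = 4; 5 - 9 = -4, which IS divisible by 4, so compatible.
    Write x = 9 + 12·t and substitute into x ≡ 5 (mod 20): 12·t ≡ 5 − 9 = -4 (mod 20).
    Divide the congruence (and modulus) by g = 4: 3·t ≡ -1 (mod 5).
    Reduce coefficients mod 5: 3·t ≡ 4 (mod 5).
    The inverse of 3 mod 5 is 2 (since 3·2 = 6 = 1·5 + 1), so t ≡ 2·4 = 8 ≡ 3 (mod 5).
    Then x = 9 + 12·3 = 45, valid modulo lcm(12, 20) = 60: x ≡ 45 (mod 60).
  Combine with x ≡ 5 (mod 10): gcd(60, 10) = 10; 5 - 45 = -40, which IS divisible by 10, so compatible.
    Write x = 45 + 60·t and substitute into x ≡ 5 (mod 10): 60·t ≡ 5 − 45 = -40 (mod 10).
    Divide the congruence (and modulus) by g = 10: 6·t ≡ -4 (mod 1).
    Modulo 1 every t works; take t = 0.
    Then x = 45 + 60·0 = 45, valid modulo lcm(60, 10) = 60: x ≡ 45 (mod 60).
Verify: 45 mod 12 = 9, 45 mod 20 = 5, 45 mod 10 = 5.

x ≡ 45 (mod 60).


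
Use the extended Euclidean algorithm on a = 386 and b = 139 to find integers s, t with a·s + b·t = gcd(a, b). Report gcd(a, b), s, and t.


Euclidean algorithm on (386, 139) — divide until remainder is 0:
  386 = 2 · 139 + 108
  139 = 1 · 108 + 31
  108 = 3 · 31 + 15
  31 = 2 · 15 + 1
  15 = 15 · 1 + 0
gcd(386, 139) = 1.
Track Bezout coefficients alongside the remainders: start with r₀ = 386 = a·1 + b·0 (s = 1, t = 0) and r₁ = 139 = a·0 + b·1 (s = 0, t = 1); each new remainder r_{k+1} = r_{k-1} − q_k·r_k inherits s_{k+1} = s_{k-1} − q_k·s_k, t_{k+1} = t_{k-1} − q_k·t_k, so r_k = a·s_k + b·t_k at every step:
  q = 2: r = 108, s = 1 − 2·0 = 1, t = 0 − 2·1 = -2  (check: 386·1 + 139·(-2) = 108)
  q = 1: r = 31, s = 0 − 1·1 = -1, t = 1 − 1·(-2) = 3  (check: 386·(-1) + 139·3 = 31)
  q = 3: r = 15, s = 1 − 3·(-1) = 4, t = -2 − 3·3 = -11  (check: 386·4 + 139·(-11) = 15)
  q = 2: r = 1, s = -1 − 2·4 = -9, t = 3 − 2·(-11) = 25  (check: 386·(-9) + 139·25 = 1)
The row with r = 1 (the gcd) gives the Bezout coefficients s = -9, t = 25.
Result: 386 · (-9) + 139 · (25) = 1.

gcd(386, 139) = 1; s = -9, t = 25 (check: 386·(-9) + 139·25 = 1).


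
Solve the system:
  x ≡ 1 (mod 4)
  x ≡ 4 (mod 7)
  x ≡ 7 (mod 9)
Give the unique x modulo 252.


Moduli 4, 7, 9 are pairwise coprime; by CRT there is a unique solution modulo M = 4 · 7 · 9 = 252.
Solve pairwise, accumulating the modulus:
  Start with x ≡ 1 (mod 4).
  Combine with x ≡ 4 (mod 7): since gcd(4, 7) = 1, we get a unique residue mod 28.
    Write x = 1 + 4·t and substitute into x ≡ 4 (mod 7): 4·t ≡ 4 − 1 = 3 (mod 7).
    The inverse of 4 mod 7 is 2 (since 4·2 = 8 = 1·7 + 1), so t ≡ 2·3 = 6 ≡ 6 (mod 7).
    Then x = 1 + 4·6 = 25, valid modulo lcm(4, 7) = 28: x ≡ 25 (mod 28).
  Combine with x ≡ 7 (mod 9): since gcd(28, 9) = 1, we get a unique residue mod 252.
    Write x = 25 + 28·t and substitute into x ≡ 7 (mod 9): 28·t ≡ 7 − 25 = -18 (mod 9).
    Reduce coefficients mod 9: 1·t ≡ 0 (mod 9).
    So t ≡ 0 (mod 9).
    Then x = 25 + 28·0 = 25, valid modulo lcm(28, 9) = 252: x ≡ 25 (mod 252).
Verify: 25 mod 4 = 1 ✓, 25 mod 7 = 4 ✓, 25 mod 9 = 7 ✓.

x ≡ 25 (mod 252).


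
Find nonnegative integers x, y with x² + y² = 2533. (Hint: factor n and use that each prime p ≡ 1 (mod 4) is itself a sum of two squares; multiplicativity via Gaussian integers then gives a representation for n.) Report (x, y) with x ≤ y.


Step 1: Factor n = 2533 = 17 · 149.
Step 2: Check the mod-4 condition on each prime factor: 17 ≡ 1 (mod 4), exponent 1; 149 ≡ 1 (mod 4), exponent 1.
All primes ≡ 3 (mod 4) appear to even exponent (or don't appear), so by the two-squares theorem n IS expressible as a sum of two squares.
Step 3: Build a representation. Here n = 17 · 149 is a product of primes ≡ 1 (mod 4). Each prime p ≡ 1 (mod 4) is itself a sum of two squares; find a² by testing p − a² for a perfect square:
  17: 17 − 1² = 16 = 4² ⇒ 17 = 1² + 4².
  149: 149 − 1² = 148, 149 − 2² = 145, 149 − 3² = 140, 149 − 4² = 133, 149 − 5² = 124, 149 − 6² = 113, 149 − 7² = 100 = 10² ⇒ 149 = 7² + 10².
  Combine using the Brahmagupta–Fibonacci identity (a² + b²)(c² + d²) = (ac − bd)² + (ad + bc)² = (ac + bd)² + (ad − bc)²:
  17 · 149 = 2533: from (1² + 4²)(7² + 10²), take (1·7 − 4·10, 1·10 + 4·7) = (7 − 40, 10 + 28) = (-33, 38); dropping signs (only squares matter) gives (33, 38); check 33² + 38² = 1089 + 1444 = 2533 ✓.
Step 4: Order so x ≤ y and verify: 33² + 38² = 1089 + 1444 = 2533 = n. ✓

n = 2533 = 33² + 38² (one valid representation with x ≤ y).


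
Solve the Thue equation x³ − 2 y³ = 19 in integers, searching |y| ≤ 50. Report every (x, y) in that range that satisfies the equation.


The equation is x³ - 2y³ = 19. For fixed y, x³ = 2·y³ + 19, so a solution requires the RHS to be a perfect cube.
Strategy: iterate y from -50 to 50, compute RHS = 2·y³ + 19, and check whether it is a (positive or negative) perfect cube.
Check small values of y:
  y = 0: RHS = 19 is not a perfect cube.
  y = 1: RHS = 21 is not a perfect cube.
  y = -1: RHS = 17 is not a perfect cube.
  y = 2: RHS = 35 is not a perfect cube.
  y = -2: RHS = 3 is not a perfect cube.
  y = 3: RHS = 73 is not a perfect cube.
  y = -3: RHS = -35 is not a perfect cube.
Continuing the search up to |y| = 50 finds no solutions either.
No (x, y) in the scanned range satisfies the equation.

No integer solutions with |y| ≤ 50.


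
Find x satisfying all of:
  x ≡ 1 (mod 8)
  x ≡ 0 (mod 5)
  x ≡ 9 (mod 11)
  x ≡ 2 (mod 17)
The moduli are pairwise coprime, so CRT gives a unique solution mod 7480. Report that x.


Product of moduli M = 8 · 5 · 11 · 17 = 7480.
Merge one congruence at a time:
  Start: x ≡ 1 (mod 8).
  Combine with x ≡ 0 (mod 5); new modulus lcm = 40.
    Write x = 1 + 8·t and substitute into x ≡ 0 (mod 5): 8·t ≡ 0 − 1 = -1 (mod 5).
    Reduce coefficients mod 5: 3·t ≡ 4 (mod 5).
    The inverse of 3 mod 5 is 2 (since 3·2 = 6 = 1·5 + 1), so t ≡ 2·4 = 8 ≡ 3 (mod 5).
    Then x = 1 + 8·3 = 25, valid modulo lcm(8, 5) = 40: x ≡ 25 (mod 40).
  Combine with x ≡ 9 (mod 11); new modulus lcm = 440.
    Write x = 25 + 40·t and substitute into x ≡ 9 (mod 11): 40·t ≡ 9 − 25 = -16 (mod 11).
    Reduce coefficients mod 11: 7·t ≡ 6 (mod 11).
    The inverse of 7 mod 11 is 8 (since 7·8 = 56 = 5·11 + 1), so t ≡ 8·6 = 48 ≡ 4 (mod 11).
    Then x = 25 + 40·4 = 185, valid modulo lcm(40, 11) = 440: x ≡ 185 (mod 440).
  Combine with x ≡ 2 (mod 17); new modulus lcm = 7480.
    Write x = 185 + 440·t and substitute into x ≡ 2 (mod 17): 440·t ≡ 2 − 185 = -183 (mod 17).
    Reduce coefficients mod 17: 15·t ≡ 4 (mod 17).
    The inverse of 15 mod 17 is 8 (since 15·8 = 120 = 7·17 + 1), so t ≡ 8·4 = 32 ≡ 15 (mod 17).
    Then x = 185 + 440·15 = 6785, valid modulo lcm(440, 17) = 7480: x ≡ 6785 (mod 7480).
Verify against each original: 6785 mod 8 = 1, 6785 mod 5 = 0, 6785 mod 11 = 9, 6785 mod 17 = 2.

x ≡ 6785 (mod 7480).


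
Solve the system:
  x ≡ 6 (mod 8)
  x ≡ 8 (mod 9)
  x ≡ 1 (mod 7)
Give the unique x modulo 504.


Moduli 8, 9, 7 are pairwise coprime; by CRT there is a unique solution modulo M = 8 · 9 · 7 = 504.
Solve pairwise, accumulating the modulus:
  Start with x ≡ 6 (mod 8).
  Combine with x ≡ 8 (mod 9): since gcd(8, 9) = 1, we get a unique residue mod 72.
    Write x = 6 + 8·t and substitute into x ≡ 8 (mod 9): 8·t ≡ 8 − 6 = 2 (mod 9).
    The inverse of 8 mod 9 is 8 (since 8·8 = 64 = 7·9 + 1), so t ≡ 8·2 = 16 ≡ 7 (mod 9).
    Then x = 6 + 8·7 = 62, valid modulo lcm(8, 9) = 72: x ≡ 62 (mod 72).
  Combine with x ≡ 1 (mod 7): since gcd(72, 7) = 1, we get a unique residue mod 504.
    Write x = 62 + 72·t and substitute into x ≡ 1 (mod 7): 72·t ≡ 1 − 62 = -61 (mod 7).
    Reduce coefficients mod 7: 2·t ≡ 2 (mod 7).
    The inverse of 2 mod 7 is 4 (since 2·4 = 8 = 1·7 + 1), so t ≡ 4·2 = 8 ≡ 1 (mod 7).
    Then x = 62 + 72·1 = 134, valid modulo lcm(72, 7) = 504: x ≡ 134 (mod 504).
Verify: 134 mod 8 = 6 ✓, 134 mod 9 = 8 ✓, 134 mod 7 = 1 ✓.

x ≡ 134 (mod 504).


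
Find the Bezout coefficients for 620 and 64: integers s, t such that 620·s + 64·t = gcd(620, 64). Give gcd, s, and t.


Euclidean algorithm on (620, 64) — divide until remainder is 0:
  620 = 9 · 64 + 44
  64 = 1 · 44 + 20
  44 = 2 · 20 + 4
  20 = 5 · 4 + 0
gcd(620, 64) = 4.
Track Bezout coefficients alongside the remainders: start with r₀ = 620 = a·1 + b·0 (s = 1, t = 0) and r₁ = 64 = a·0 + b·1 (s = 0, t = 1); each new remainder r_{k+1} = r_{k-1} − q_k·r_k inherits s_{k+1} = s_{k-1} − q_k·s_k, t_{k+1} = t_{k-1} − q_k·t_k, so r_k = a·s_k + b·t_k at every step:
  q = 9: r = 44, s = 1 − 9·0 = 1, t = 0 − 9·1 = -9  (check: 620·1 + 64·(-9) = 44)
  q = 1: r = 20, s = 0 − 1·1 = -1, t = 1 − 1·(-9) = 10  (check: 620·(-1) + 64·10 = 20)
  q = 2: r = 4, s = 1 − 2·(-1) = 3, t = -9 − 2·10 = -29  (check: 620·3 + 64·(-29) = 4)
The row with r = 4 (the gcd) gives the Bezout coefficients s = 3, t = -29.
Result: 620 · (3) + 64 · (-29) = 4.

gcd(620, 64) = 4; s = 3, t = -29 (check: 620·3 + 64·(-29) = 4).


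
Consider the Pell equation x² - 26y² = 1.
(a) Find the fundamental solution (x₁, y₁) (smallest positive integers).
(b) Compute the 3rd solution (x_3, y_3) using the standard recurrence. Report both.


Step 1: Find the fundamental solution (x₁, y₁) of x² - 26y² = 1.
  Expand √26 as a continued fraction. a₀ = ⌊√26⌋ = 5; iterate m_{k+1} = d_k·a_k − m_k, d_{k+1} = (26 − m_{k+1}²)/d_k, a_{k+1} = ⌊(a₀ + m_{k+1})/d_{k+1}⌋ (starting m₀ = 0, d₀ = 1), with convergents p_k = a_k·p_{k-1} + p_{k-2}, q_k = a_k·q_{k-1} + q_{k-2} (p₋₁ = 1, q₋₁ = 0):
  k = 0: a₀ = 5; p₀/q₀ = 5/1; p₀² − 26·q₀² = 25 − 26 = -1.
  k = 1: m = 5, d = 1, a = ⌊(5 + 5)/1⌋ = 10; p/q = (10·5 + 1)/(10·1 + 0) = 51/10; p² − 26·q² = 2601 − 2600 = 1.
  The first convergent with p² − 26·q² = 1 gives the fundamental solution (x₁, y₁) = (51, 10).
Step 2: Apply the recurrence (x_{n+1}, y_{n+1}) = (x₁x_n + 26y₁y_n, x₁y_n + y₁x_n) repeatedly.
  From (x_1, y_1) = (51, 10): x_2 = 51·51 + 26·10·10 = 5201; y_2 = 51·10 + 10·51 = 1020.
  From (x_2, y_2) = (5201, 1020): x_3 = 51·5201 + 26·10·1020 = 530451; y_3 = 51·1020 + 10·5201 = 104030.
Step 3: Verify x_3² - 26·y_3² = 281378263401 - 281378263400 = 1 (should be 1). ✓

(x_1, y_1) = (51, 10); (x_3, y_3) = (530451, 104030).


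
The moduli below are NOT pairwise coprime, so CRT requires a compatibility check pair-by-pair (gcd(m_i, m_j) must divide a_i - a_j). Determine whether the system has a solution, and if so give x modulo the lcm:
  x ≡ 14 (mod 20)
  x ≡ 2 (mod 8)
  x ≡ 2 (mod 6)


Moduli 20, 8, 6 are not pairwise coprime, so CRT works modulo lcm(m_i) when all pairwise compatibility conditions hold.
Pairwise compatibility: gcd(m_i, m_j) must divide a_i - a_j for every pair.
Merge one congruence at a time:
  Start: x ≡ 14 (mod 20).
  Combine with x ≡ 2 (mod 8): gcd(20, 8) = 4; 2 - 14 = -12, which IS divisible by 4, so compatible.
    Write x = 14 + 20·t and substitute into x ≡ 2 (mod 8): 20·t ≡ 2 − 14 = -12 (mod 8).
    Divide the congruence (and modulus) by g = 4: 5·t ≡ -3 (mod 2).
    Reduce coefficients mod 2: 1·t ≡ 1 (mod 2).
    So t ≡ 1 (mod 2).
    Then x = 14 + 20·1 = 34, valid modulo lcm(20, 8) = 40: x ≡ 34 (mod 40).
  Combine with x ≡ 2 (mod 6): gcd(40, 6) = 2; 2 - 34 = -32, which IS divisible by 2, so compatible.
    Write x = 34 + 40·t and substitute into x ≡ 2 (mod 6): 40·t ≡ 2 − 34 = -32 (mod 6).
    Divide the congruence (and modulus) by g = 2: 20·t ≡ -16 (mod 3).
    Reduce coefficients mod 3: 2·t ≡ 2 (mod 3).
    The inverse of 2 mod 3 is 2 (since 2·2 = 4 = 1·3 + 1), so t ≡ 2·2 = 4 ≡ 1 (mod 3).
    Then x = 34 + 40·1 = 74, valid modulo lcm(40, 6) = 120: x ≡ 74 (mod 120).
Verify: 74 mod 20 = 14, 74 mod 8 = 2, 74 mod 6 = 2.

x ≡ 74 (mod 120).


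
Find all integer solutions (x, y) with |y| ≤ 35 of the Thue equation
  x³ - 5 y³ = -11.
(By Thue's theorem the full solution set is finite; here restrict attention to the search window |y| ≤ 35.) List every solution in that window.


The equation is x³ - 5y³ = -11. For fixed y, x³ = 5·y³ − 11, so a solution requires the RHS to be a perfect cube.
Strategy: iterate y from -35 to 35, compute RHS = 5·y³ − 11, and check whether it is a (positive or negative) perfect cube.
Check small values of y:
  y = 0: RHS = -11 is not a perfect cube.
  y = 1: RHS = -6 is not a perfect cube.
  y = -1: RHS = -16 is not a perfect cube.
  y = 2: RHS = 29 is not a perfect cube.
  y = -2: RHS = -51 is not a perfect cube.
  y = 3: RHS = 124 is not a perfect cube.
  y = -3: RHS = -146 is not a perfect cube.
Continuing the search up to |y| = 35 finds no solutions either.
No (x, y) in the scanned range satisfies the equation.

No integer solutions with |y| ≤ 35.


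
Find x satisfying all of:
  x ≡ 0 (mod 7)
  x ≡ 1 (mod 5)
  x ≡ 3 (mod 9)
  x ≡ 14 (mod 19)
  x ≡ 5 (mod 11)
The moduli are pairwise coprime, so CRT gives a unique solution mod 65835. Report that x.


Product of moduli M = 7 · 5 · 9 · 19 · 11 = 65835.
Merge one congruence at a time:
  Start: x ≡ 0 (mod 7).
  Combine with x ≡ 1 (mod 5); new modulus lcm = 35.
    Write x = 0 + 7·t and substitute into x ≡ 1 (mod 5): 7·t ≡ 1 − 0 = 1 (mod 5).
    Reduce coefficients mod 5: 2·t ≡ 1 (mod 5).
    The inverse of 2 mod 5 is 3 (since 2·3 = 6 = 1·5 + 1), so t ≡ 3·1 = 3 ≡ 3 (mod 5).
    Then x = 0 + 7·3 = 21, valid modulo lcm(7, 5) = 35: x ≡ 21 (mod 35).
  Combine with x ≡ 3 (mod 9); new modulus lcm = 315.
    Write x = 21 + 35·t and substitute into x ≡ 3 (mod 9): 35·t ≡ 3 − 21 = -18 (mod 9).
    Reduce coefficients mod 9: 8·t ≡ 0 (mod 9).
    The inverse of 8 mod 9 is 8 (since 8·8 = 64 = 7·9 + 1), so t ≡ 8·0 = 0 ≡ 0 (mod 9).
    Then x = 21 + 35·0 = 21, valid modulo lcm(35, 9) = 315: x ≡ 21 (mod 315).
  Combine with x ≡ 14 (mod 19); new modulus lcm = 5985.
    Write x = 21 + 315·t and substitute into x ≡ 14 (mod 19): 315·t ≡ 14 − 21 = -7 (mod 19).
    Reduce coefficients mod 19: 11·t ≡ 12 (mod 19).
    The inverse of 11 mod 19 is 7 (since 11·7 = 77 = 4·19 + 1), so t ≡ 7·12 = 84 ≡ 8 (mod 19).
    Then x = 21 + 315·8 = 2541, valid modulo lcm(315, 19) = 5985: x ≡ 2541 (mod 5985).
  Combine with x ≡ 5 (mod 11); new modulus lcm = 65835.
    Write x = 2541 + 5985·t and substitute into x ≡ 5 (mod 11): 5985·t ≡ 5 − 2541 = -2536 (mod 11).
    Reduce coefficients mod 11: 1·t ≡ 5 (mod 11).
    So t ≡ 5 (mod 11).
    Then x = 2541 + 5985·5 = 32466, valid modulo lcm(5985, 11) = 65835: x ≡ 32466 (mod 65835).
Verify against each original: 32466 mod 7 = 0, 32466 mod 5 = 1, 32466 mod 9 = 3, 32466 mod 19 = 14, 32466 mod 11 = 5.

x ≡ 32466 (mod 65835).


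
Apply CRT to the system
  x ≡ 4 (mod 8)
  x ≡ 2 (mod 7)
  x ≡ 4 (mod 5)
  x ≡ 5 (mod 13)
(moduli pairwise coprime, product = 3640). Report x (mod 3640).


Product of moduli M = 8 · 7 · 5 · 13 = 3640.
Merge one congruence at a time:
  Start: x ≡ 4 (mod 8).
  Combine with x ≡ 2 (mod 7); new modulus lcm = 56.
    Write x = 4 + 8·t and substitute into x ≡ 2 (mod 7): 8·t ≡ 2 − 4 = -2 (mod 7).
    Reduce coefficients mod 7: 1·t ≡ 5 (mod 7).
    So t ≡ 5 (mod 7).
    Then x = 4 + 8·5 = 44, valid modulo lcm(8, 7) = 56: x ≡ 44 (mod 56).
  Combine with x ≡ 4 (mod 5); new modulus lcm = 280.
    Write x = 44 + 56·t and substitute into x ≡ 4 (mod 5): 56·t ≡ 4 − 44 = -40 (mod 5).
    Reduce coefficients mod 5: 1·t ≡ 0 (mod 5).
    So t ≡ 0 (mod 5).
    Then x = 44 + 56·0 = 44, valid modulo lcm(56, 5) = 280: x ≡ 44 (mod 280).
  Combine with x ≡ 5 (mod 13); new modulus lcm = 3640.
    Write x = 44 + 280·t and substitute into x ≡ 5 (mod 13): 280·t ≡ 5 − 44 = -39 (mod 13).
    Reduce coefficients mod 13: 7·t ≡ 0 (mod 13).
    The inverse of 7 mod 13 is 2 (since 7·2 = 14 = 1·13 + 1), so t ≡ 2·0 = 0 ≡ 0 (mod 13).
    Then x = 44 + 280·0 = 44, valid modulo lcm(280, 13) = 3640: x ≡ 44 (mod 3640).
Verify against each original: 44 mod 8 = 4, 44 mod 7 = 2, 44 mod 5 = 4, 44 mod 13 = 5.

x ≡ 44 (mod 3640).


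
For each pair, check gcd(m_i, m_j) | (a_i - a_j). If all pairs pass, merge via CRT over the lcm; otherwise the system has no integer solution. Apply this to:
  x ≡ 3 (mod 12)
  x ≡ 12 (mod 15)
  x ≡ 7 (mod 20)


Moduli 12, 15, 20 are not pairwise coprime, so CRT works modulo lcm(m_i) when all pairwise compatibility conditions hold.
Pairwise compatibility: gcd(m_i, m_j) must divide a_i - a_j for every pair.
Merge one congruence at a time:
  Start: x ≡ 3 (mod 12).
  Combine with x ≡ 12 (mod 15): gcd(12, 15) = 3; 12 - 3 = 9, which IS divisible by 3, so compatible.
    Write x = 3 + 12·t and substitute into x ≡ 12 (mod 15): 12·t ≡ 12 − 3 = 9 (mod 15).
    Divide the congruence (and modulus) by g = 3: 4·t ≡ 3 (mod 5).
    The inverse of 4 mod 5 is 4 (since 4·4 = 16 = 3·5 + 1), so t ≡ 4·3 = 12 ≡ 2 (mod 5).
    Then x = 3 + 12·2 = 27, valid modulo lcm(12, 15) = 60: x ≡ 27 (mod 60).
  Combine with x ≡ 7 (mod 20): gcd(60, 20) = 20; 7 - 27 = -20, which IS divisible by 20, so compatible.
    Write x = 27 + 60·t and substitute into x ≡ 7 (mod 20): 60·t ≡ 7 − 27 = -20 (mod 20).
    Divide the congruence (and modulus) by g = 20: 3·t ≡ -1 (mod 1).
    Modulo 1 every t works; take t = 0.
    Then x = 27 + 60·0 = 27, valid modulo lcm(60, 20) = 60: x ≡ 27 (mod 60).
Verify: 27 mod 12 = 3, 27 mod 15 = 12, 27 mod 20 = 7.

x ≡ 27 (mod 60).


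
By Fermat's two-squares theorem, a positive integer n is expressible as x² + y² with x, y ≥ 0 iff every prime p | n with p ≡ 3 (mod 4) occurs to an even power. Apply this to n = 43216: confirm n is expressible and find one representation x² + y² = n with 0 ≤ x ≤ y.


Step 1: Factor n = 43216 = 2^4 · 37 · 73.
Step 2: Check the mod-4 condition on each prime factor: 2 = 2 (special); 37 ≡ 1 (mod 4), exponent 1; 73 ≡ 1 (mod 4), exponent 1.
All primes ≡ 3 (mod 4) appear to even exponent (or don't appear), so by the two-squares theorem n IS expressible as a sum of two squares.
Step 3: Build a representation. Group n = k² · m with k = 4 and m = 37 · 73 = 2701 (a product of primes ≡ 1 (mod 4)); a representation of m scales to one of n via (k·x)² + (k·y)² = k²(x² + y²). Each prime p ≡ 1 (mod 4) is itself a sum of two squares; find a² by testing p − a² for a perfect square:
  37: 37 − 1² = 36 = 6² ⇒ 37 = 1² + 6².
  73: 73 − 1² = 72, 73 − 2² = 69, 73 − 3² = 64 = 8² ⇒ 73 = 3² + 8².
  Combine using the Brahmagupta–Fibonacci identity (a² + b²)(c² + d²) = (ac − bd)² + (ad + bc)² = (ac + bd)² + (ad − bc)²:
  37 · 73 = 2701: from (1² + 6²)(3² + 8²), take (1·3 − 6·8, 1·8 + 6·3) = (3 − 48, 8 + 18) = (-45, 26); dropping signs (only squares matter) gives (45, 26); check 45² + 26² = 2025 + 676 = 2701 ✓.
  Scale by k = 4: (4·45, 4·26) = (180, 104).
Step 4: Order so x ≤ y and verify: 104² + 180² = 10816 + 32400 = 43216 = n. ✓

n = 43216 = 104² + 180² (one valid representation with x ≤ y).


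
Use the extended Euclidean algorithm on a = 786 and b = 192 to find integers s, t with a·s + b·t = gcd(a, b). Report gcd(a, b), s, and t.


Euclidean algorithm on (786, 192) — divide until remainder is 0:
  786 = 4 · 192 + 18
  192 = 10 · 18 + 12
  18 = 1 · 12 + 6
  12 = 2 · 6 + 0
gcd(786, 192) = 6.
Track Bezout coefficients alongside the remainders: start with r₀ = 786 = a·1 + b·0 (s = 1, t = 0) and r₁ = 192 = a·0 + b·1 (s = 0, t = 1); each new remainder r_{k+1} = r_{k-1} − q_k·r_k inherits s_{k+1} = s_{k-1} − q_k·s_k, t_{k+1} = t_{k-1} − q_k·t_k, so r_k = a·s_k + b·t_k at every step:
  q = 4: r = 18, s = 1 − 4·0 = 1, t = 0 − 4·1 = -4  (check: 786·1 + 192·(-4) = 18)
  q = 10: r = 12, s = 0 − 10·1 = -10, t = 1 − 10·(-4) = 41  (check: 786·(-10) + 192·41 = 12)
  q = 1: r = 6, s = 1 − 1·(-10) = 11, t = -4 − 1·41 = -45  (check: 786·11 + 192·(-45) = 6)
The row with r = 6 (the gcd) gives the Bezout coefficients s = 11, t = -45.
Result: 786 · (11) + 192 · (-45) = 6.

gcd(786, 192) = 6; s = 11, t = -45 (check: 786·11 + 192·(-45) = 6).


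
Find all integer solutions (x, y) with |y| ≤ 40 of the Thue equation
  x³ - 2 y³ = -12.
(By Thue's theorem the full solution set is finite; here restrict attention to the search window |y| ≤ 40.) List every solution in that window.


The equation is x³ - 2y³ = -12. For fixed y, x³ = 2·y³ − 12, so a solution requires the RHS to be a perfect cube.
Strategy: iterate y from -40 to 40, compute RHS = 2·y³ − 12, and check whether it is a (positive or negative) perfect cube.
Check small values of y:
  y = 0: RHS = -12 is not a perfect cube.
  y = 1: RHS = -10 is not a perfect cube.
  y = -1: RHS = -14 is not a perfect cube.
  y = 2: RHS = 4 is not a perfect cube.
  y = -2: RHS = -28 is not a perfect cube.
  y = 3: RHS = 42 is not a perfect cube.
  y = -3: RHS = -66 is not a perfect cube.
Continuing the search up to |y| = 40 finds no solutions either.
No (x, y) in the scanned range satisfies the equation.

No integer solutions with |y| ≤ 40.


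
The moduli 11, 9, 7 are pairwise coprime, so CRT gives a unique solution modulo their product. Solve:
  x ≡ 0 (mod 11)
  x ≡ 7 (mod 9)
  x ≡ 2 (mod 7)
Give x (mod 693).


Moduli 11, 9, 7 are pairwise coprime; by CRT there is a unique solution modulo M = 11 · 9 · 7 = 693.
Solve pairwise, accumulating the modulus:
  Start with x ≡ 0 (mod 11).
  Combine with x ≡ 7 (mod 9): since gcd(11, 9) = 1, we get a unique residue mod 99.
    Write x = 0 + 11·t and substitute into x ≡ 7 (mod 9): 11·t ≡ 7 − 0 = 7 (mod 9).
    Reduce coefficients mod 9: 2·t ≡ 7 (mod 9).
    The inverse of 2 mod 9 is 5 (since 2·5 = 10 = 1·9 + 1), so t ≡ 5·7 = 35 ≡ 8 (mod 9).
    Then x = 0 + 11·8 = 88, valid modulo lcm(11, 9) = 99: x ≡ 88 (mod 99).
  Combine with x ≡ 2 (mod 7): since gcd(99, 7) = 1, we get a unique residue mod 693.
    Write x = 88 + 99·t and substitute into x ≡ 2 (mod 7): 99·t ≡ 2 − 88 = -86 (mod 7).
    Reduce coefficients mod 7: 1·t ≡ 5 (mod 7).
    So t ≡ 5 (mod 7).
    Then x = 88 + 99·5 = 583, valid modulo lcm(99, 7) = 693: x ≡ 583 (mod 693).
Verify: 583 mod 11 = 0 ✓, 583 mod 9 = 7 ✓, 583 mod 7 = 2 ✓.

x ≡ 583 (mod 693).


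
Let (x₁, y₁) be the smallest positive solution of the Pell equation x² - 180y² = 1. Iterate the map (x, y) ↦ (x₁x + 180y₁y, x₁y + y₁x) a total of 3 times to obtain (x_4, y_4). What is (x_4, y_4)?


Step 1: Find the fundamental solution (x₁, y₁) of x² - 180y² = 1.
  Expand √180 as a continued fraction. a₀ = ⌊√180⌋ = 13; iterate m_{k+1} = d_k·a_k − m_k, d_{k+1} = (180 − m_{k+1}²)/d_k, a_{k+1} = ⌊(a₀ + m_{k+1})/d_{k+1}⌋ (starting m₀ = 0, d₀ = 1), with convergents p_k = a_k·p_{k-1} + p_{k-2}, q_k = a_k·q_{k-1} + q_{k-2} (p₋₁ = 1, q₋₁ = 0):
  k = 0: a₀ = 13; p₀/q₀ = 13/1; p₀² − 180·q₀² = 169 − 180 = -11.
  k = 1: m = 13, d = 11, a = ⌊(13 + 13)/11⌋ = 2; p/q = (2·13 + 1)/(2·1 + 0) = 27/2; p² − 180·q² = 729 − 720 = 9.
  k = 2: m = 9, d = 9, a = ⌊(13 + 9)/9⌋ = 2; p/q = (2·27 + 13)/(2·2 + 1) = 67/5; p² − 180·q² = 4489 − 4500 = -11.
  k = 3: m = 9, d = 11, a = ⌊(13 + 9)/11⌋ = 2; p/q = (2·67 + 27)/(2·5 + 2) = 161/12; p² − 180·q² = 25921 − 25920 = 1.
  The first convergent with p² − 180·q² = 1 gives the fundamental solution (x₁, y₁) = (161, 12).
Step 2: Apply the recurrence (x_{n+1}, y_{n+1}) = (x₁x_n + 180y₁y_n, x₁y_n + y₁x_n) repeatedly.
  From (x_1, y_1) = (161, 12): x_2 = 161·161 + 180·12·12 = 51841; y_2 = 161·12 + 12·161 = 3864.
  From (x_2, y_2) = (51841, 3864): x_3 = 161·51841 + 180·12·3864 = 16692641; y_3 = 161·3864 + 12·51841 = 1244196.
  From (x_3, y_3) = (16692641, 1244196): x_4 = 161·16692641 + 180·12·1244196 = 5374978561; y_4 = 161·1244196 + 12·16692641 = 400627248.
Step 3: Verify x_4² - 180·y_4² = 28890394531209630721 - 28890394531209630720 = 1 (should be 1). ✓

(x_1, y_1) = (161, 12); (x_4, y_4) = (5374978561, 400627248).


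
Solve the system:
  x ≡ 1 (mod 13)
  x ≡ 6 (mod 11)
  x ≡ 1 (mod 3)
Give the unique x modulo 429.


Moduli 13, 11, 3 are pairwise coprime; by CRT there is a unique solution modulo M = 13 · 11 · 3 = 429.
Solve pairwise, accumulating the modulus:
  Start with x ≡ 1 (mod 13).
  Combine with x ≡ 6 (mod 11): since gcd(13, 11) = 1, we get a unique residue mod 143.
    Write x = 1 + 13·t and substitute into x ≡ 6 (mod 11): 13·t ≡ 6 − 1 = 5 (mod 11).
    Reduce coefficients mod 11: 2·t ≡ 5 (mod 11).
    The inverse of 2 mod 11 is 6 (since 2·6 = 12 = 1·11 + 1), so t ≡ 6·5 = 30 ≡ 8 (mod 11).
    Then x = 1 + 13·8 = 105, valid modulo lcm(13, 11) = 143: x ≡ 105 (mod 143).
  Combine with x ≡ 1 (mod 3): since gcd(143, 3) = 1, we get a unique residue mod 429.
    Write x = 105 + 143·t and substitute into x ≡ 1 (mod 3): 143·t ≡ 1 − 105 = -104 (mod 3).
    Reduce coefficients mod 3: 2·t ≡ 1 (mod 3).
    The inverse of 2 mod 3 is 2 (since 2·2 = 4 = 1·3 + 1), so t ≡ 2·1 = 2 ≡ 2 (mod 3).
    Then x = 105 + 143·2 = 391, valid modulo lcm(143, 3) = 429: x ≡ 391 (mod 429).
Verify: 391 mod 13 = 1 ✓, 391 mod 11 = 6 ✓, 391 mod 3 = 1 ✓.

x ≡ 391 (mod 429).


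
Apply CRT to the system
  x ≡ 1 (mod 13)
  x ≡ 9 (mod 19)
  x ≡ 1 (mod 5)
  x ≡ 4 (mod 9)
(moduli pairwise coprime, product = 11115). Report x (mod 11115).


Product of moduli M = 13 · 19 · 5 · 9 = 11115.
Merge one congruence at a time:
  Start: x ≡ 1 (mod 13).
  Combine with x ≡ 9 (mod 19); new modulus lcm = 247.
    Write x = 1 + 13·t and substitute into x ≡ 9 (mod 19): 13·t ≡ 9 − 1 = 8 (mod 19).
    The inverse of 13 mod 19 is 3 (since 13·3 = 39 = 2·19 + 1), so t ≡ 3·8 = 24 ≡ 5 (mod 19).
    Then x = 1 + 13·5 = 66, valid modulo lcm(13, 19) = 247: x ≡ 66 (mod 247).
  Combine with x ≡ 1 (mod 5); new modulus lcm = 1235.
    Write x = 66 + 247·t and substitute into x ≡ 1 (mod 5): 247·t ≡ 1 − 66 = -65 (mod 5).
    Reduce coefficients mod 5: 2·t ≡ 0 (mod 5).
    The inverse of 2 mod 5 is 3 (since 2·3 = 6 = 1·5 + 1), so t ≡ 3·0 = 0 ≡ 0 (mod 5).
    Then x = 66 + 247·0 = 66, valid modulo lcm(247, 5) = 1235: x ≡ 66 (mod 1235).
  Combine with x ≡ 4 (mod 9); new modulus lcm = 11115.
    Write x = 66 + 1235·t and substitute into x ≡ 4 (mod 9): 1235·t ≡ 4 − 66 = -62 (mod 9).
    Reduce coefficients mod 9: 2·t ≡ 1 (mod 9).
    The inverse of 2 mod 9 is 5 (since 2·5 = 10 = 1·9 + 1), so t ≡ 5·1 = 5 ≡ 5 (mod 9).
    Then x = 66 + 1235·5 = 6241, valid modulo lcm(1235, 9) = 11115: x ≡ 6241 (mod 11115).
Verify against each original: 6241 mod 13 = 1, 6241 mod 19 = 9, 6241 mod 5 = 1, 6241 mod 9 = 4.

x ≡ 6241 (mod 11115).
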